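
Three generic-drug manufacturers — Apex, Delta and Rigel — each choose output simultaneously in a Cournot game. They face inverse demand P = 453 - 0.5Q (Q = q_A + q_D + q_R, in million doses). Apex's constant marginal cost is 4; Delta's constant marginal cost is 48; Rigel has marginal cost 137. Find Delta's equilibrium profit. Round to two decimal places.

Apex's profit: π_A = (453 - 0.5Q)q_A - (4q_A). Setting ∂π_A/∂q_A = 0: 449 - q_A - (1/2)(q_D + q_R) = 0.
Delta's profit: π_D = (453 - 0.5Q)q_D - (48q_D). Setting ∂π_D/∂q_D = 0: 405 - q_D - (1/2)(q_A + q_R) = 0.
Rigel's profit: π_R = (453 - 0.5Q)q_R - (137q_R). Setting ∂π_R/∂q_R = 0: 316 - q_R - (1/2)(q_A + q_D) = 0.
Adding the 3 first-order conditions: 1170 − 2Q = 0, so Q = 585.
Back-substituting: q_A = (449 − 585/2)/(1/2) = 313, q_D = (405 − 585/2)/(1/2) = 225, q_R = (316 − 585/2)/(1/2) = 47.
Price P = 453 - (1/2)·585 = 321/2.
Delta's profit: (321/2 - 48)·225 = 25312.5000.

25312.50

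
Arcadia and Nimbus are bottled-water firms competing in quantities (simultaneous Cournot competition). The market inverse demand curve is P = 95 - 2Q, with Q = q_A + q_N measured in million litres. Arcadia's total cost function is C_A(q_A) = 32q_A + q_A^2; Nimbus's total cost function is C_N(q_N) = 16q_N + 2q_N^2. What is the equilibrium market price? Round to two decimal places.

63.45

Arcadia's profit: π_A = (95 - 2Q)q_A - (32q_A + q_A²). Setting ∂π_A/∂q_A = 0: 63 - 6q_A - 2(q_N) = 0.
Nimbus's first-order condition: 79 - 8q_N - 2(q_A) = 0.
Best responses: q_A = (63 - 2q_N)/6, q_N = (79 - 2q_A)/8.
Solving the pair: q_A = 173/22, q_N = 87/11.
Total output Q = 347/22, so price P = 95 - 2·(347/22) = 698/11.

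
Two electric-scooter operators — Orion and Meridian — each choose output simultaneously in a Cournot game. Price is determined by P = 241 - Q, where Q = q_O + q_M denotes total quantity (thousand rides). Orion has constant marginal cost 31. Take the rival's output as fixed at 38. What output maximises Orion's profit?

With the rival's output fixed at 38, Orion's profit is π_O = (241 - 38 - q_O)q_O - (31q_O) = (203 - q_O)q_O - (31q_O).
∂π_O/∂q_O = 172 - 2q_O = 0, so q_O = 86.

86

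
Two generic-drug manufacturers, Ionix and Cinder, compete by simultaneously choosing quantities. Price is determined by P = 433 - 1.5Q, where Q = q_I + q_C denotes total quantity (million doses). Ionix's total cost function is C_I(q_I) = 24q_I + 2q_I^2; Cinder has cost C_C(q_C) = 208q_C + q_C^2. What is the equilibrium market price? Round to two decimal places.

310.76

Ionix's profit: π_I = (433 - 1.5Q)q_I - (24q_I + 2q_I²). Setting ∂π_I/∂q_I = 0: 409 - 7q_I - (3/2)(q_C) = 0.
Cinder's profit: π_C = (433 - 1.5Q)q_C - (208q_C + q_C²). Setting ∂π_C/∂q_C = 0: 225 - 5q_C - (3/2)(q_I) = 0.
Best responses: q_I = (409 - (3/2)q_C)/7, q_C = (225 - (3/2)q_I)/5.
Solving the pair: q_I = 52.1374, q_C = 29.3588.
Total output Q = 81.4962, so price P = 433 - (3/2)·81.4962 = 310.7557.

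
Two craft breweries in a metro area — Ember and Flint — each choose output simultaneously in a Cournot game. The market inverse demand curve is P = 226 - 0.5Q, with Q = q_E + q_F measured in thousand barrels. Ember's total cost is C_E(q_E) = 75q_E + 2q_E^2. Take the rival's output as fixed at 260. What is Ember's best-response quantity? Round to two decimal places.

With the rival's output fixed at 260, Ember's profit is π_E = (226 - (1/2)·260 - (1/2)q_E)q_E - (75q_E + 2q_E²) = (96 - (1/2)q_E)q_E - (75q_E + 2q_E²).
∂π_E/∂q_E = 21 - 5q_E = 0, so q_E = 21/5.

4.20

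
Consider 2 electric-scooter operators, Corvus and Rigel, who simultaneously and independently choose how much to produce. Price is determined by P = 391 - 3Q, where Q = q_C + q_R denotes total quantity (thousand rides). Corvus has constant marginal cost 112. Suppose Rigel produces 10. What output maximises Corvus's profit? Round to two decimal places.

With the rival's output fixed at 10, Corvus's profit is π_C = (391 - 3·10 - 3q_C)q_C - (112q_C) = (361 - 3q_C)q_C - (112q_C).
∂π_C/∂q_C = 249 - 6q_C = 0, so q_C = 83/2.

41.50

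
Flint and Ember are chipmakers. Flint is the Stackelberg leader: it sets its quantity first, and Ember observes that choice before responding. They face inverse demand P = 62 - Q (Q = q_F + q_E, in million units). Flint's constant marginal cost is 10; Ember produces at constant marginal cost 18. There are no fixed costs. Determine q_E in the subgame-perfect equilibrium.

Solve by backward induction. Given q_F, the follower Ember maximises π_E = (62 - q_F - q_E)q_E - 18q_E.
Setting the follower's marginal profit to zero, 44 - q_F - 2q_E = 0, i.e. q_E = (44 - q_F)/2.
The leader anticipates this reaction. Substituting into P = 62 - Q gives P = 40 - (1/2)q_F, so π_F = (40 - (1/2)q_F)q_F - 10q_F.
The leader's first-order condition 30 - q_F = 0 yields q_F = 30.
Then q_E = (44 - 30)/2 = 7.

7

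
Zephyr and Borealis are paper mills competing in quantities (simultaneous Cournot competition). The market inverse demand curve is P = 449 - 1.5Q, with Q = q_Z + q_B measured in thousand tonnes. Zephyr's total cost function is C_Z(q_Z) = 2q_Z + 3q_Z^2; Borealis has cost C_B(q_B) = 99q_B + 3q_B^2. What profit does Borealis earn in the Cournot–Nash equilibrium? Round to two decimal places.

Zephyr's profit: π_Z = (449 - 1.5Q)q_Z - (2q_Z + 3q_Z²). Setting ∂π_Z/∂q_Z = 0: 447 - 9q_Z - (3/2)(q_B) = 0.
Borealis's profit: π_B = (449 - 1.5Q)q_B - (99q_B + 3q_B²). Setting ∂π_B/∂q_B = 0: 350 - 9q_B - (3/2)(q_Z) = 0.
Rearranging gives the reaction functions q_Z = (447 - (3/2)q_B)/9 and q_B = (350 - (3/2)q_Z)/9.
Solving the pair: q_Z = 44.4190, q_B = 1102/35.
Price P = 449 - (3/2)·(1594/21) = 335.1429.
Borealis's profit: 335.1429·(1102/35) - 99·(1102/35) - 3(1102/35)² = 4461.0759.

4461.08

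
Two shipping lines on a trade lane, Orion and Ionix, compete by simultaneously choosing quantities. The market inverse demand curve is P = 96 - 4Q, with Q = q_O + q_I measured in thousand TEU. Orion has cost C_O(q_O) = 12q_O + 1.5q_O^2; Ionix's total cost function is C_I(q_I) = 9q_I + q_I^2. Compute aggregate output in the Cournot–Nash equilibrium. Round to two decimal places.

Orion's profit: π_O = (96 - 4Q)q_O - (12q_O + (3/2)q_O²). Setting ∂π_O/∂q_O = 0: 84 - 11q_O - 4(q_I) = 0.
Ionix's first-order condition: 87 - 10q_I - 4(q_O) = 0.
Rearranging gives the reaction functions q_O = (84 - 4q_I)/11 and q_I = (87 - 4q_O)/10.
Substituting one into the other gives q_O = 246/47 and q_I = 621/94.
Total output Q = 246/47 + 621/94 = 1113/94.

11.84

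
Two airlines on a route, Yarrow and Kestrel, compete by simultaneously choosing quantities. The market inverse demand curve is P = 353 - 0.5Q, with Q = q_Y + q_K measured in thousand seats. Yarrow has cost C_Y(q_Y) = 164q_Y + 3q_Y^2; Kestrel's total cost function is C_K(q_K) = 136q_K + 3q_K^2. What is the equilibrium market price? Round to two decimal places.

Yarrow's profit: π_Y = (353 - 0.5Q)q_Y - (164q_Y + 3q_Y²). Setting ∂π_Y/∂q_Y = 0: 189 - 7q_Y - (1/2)(q_K) = 0.
Kestrel's profit: π_K = (353 - 0.5Q)q_K - (136q_K + 3q_K²). Setting ∂π_K/∂q_K = 0: 217 - 7q_K - (1/2)(q_Y) = 0.
Best responses: q_Y = (189 - (1/2)q_K)/7, q_K = (217 - (1/2)q_Y)/7.
Solving the pair: q_Y = 24.9128, q_K = 29.2205.
Total output Q = 812/15, so price P = 353 - (1/2)·(812/15) = 325.9333.

325.93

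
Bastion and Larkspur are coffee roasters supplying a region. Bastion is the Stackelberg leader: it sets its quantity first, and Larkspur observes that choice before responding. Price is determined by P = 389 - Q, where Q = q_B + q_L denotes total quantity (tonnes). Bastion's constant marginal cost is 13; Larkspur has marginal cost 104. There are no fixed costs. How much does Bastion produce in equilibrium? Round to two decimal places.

The follower Larkspur best-responds to any q_B: π_L = (389 - Q)q_L - 104q_L.
Follower FOC: 285 - q_B - 2q_L = 0, so q_L(q_B) = (285 - q_B)/2.
The leader anticipates this reaction. Substituting into P = 389 - Q gives P = 493/2 - (1/2)q_B, so π_B = (493/2 - (1/2)q_B)q_B - 13q_B.
Leader FOC: 467/2 - q_B = 0, so q_B = 467/2.
Then q_L = (285 - 467/2)/2 = 103/4.

233.50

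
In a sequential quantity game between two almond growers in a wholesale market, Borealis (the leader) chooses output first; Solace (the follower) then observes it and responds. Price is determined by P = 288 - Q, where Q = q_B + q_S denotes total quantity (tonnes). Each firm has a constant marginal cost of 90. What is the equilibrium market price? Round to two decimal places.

139.50

The follower Solace best-responds to any q_B: π_S = (288 - Q)q_S - 90q_S.
Setting the follower's marginal profit to zero, 198 - q_B - 2q_S = 0, i.e. q_S = (198 - q_B)/2.
Borealis substitutes q_S(q_B) into its own profit: π_B = q_B(288 - q_B - (198 - q_B)/2) - 90q_B = (189 - (1/2)q_B)q_B - 90q_B.
The leader's first-order condition 99 - q_B = 0 yields q_B = 99.
Then q_S = (198 - 99)/2 = 99/2.
Total output Q = 297/2, so price P = 288 - 297/2 = 279/2.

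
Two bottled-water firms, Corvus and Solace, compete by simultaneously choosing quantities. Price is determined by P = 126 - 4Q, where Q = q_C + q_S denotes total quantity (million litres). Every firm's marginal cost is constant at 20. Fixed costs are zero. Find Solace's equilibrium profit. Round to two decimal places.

312.11

Each firm earns π_i = (126 - 4Q)q_i - 20q_i.
First-order condition (treating rivals' output as given): 106 - 8q_i - 4q_j = 0.
With identical firms every q_j equals q_i, so q_j = q_i and 106 = 12q_i, giving q_i = 53/6.
Price P = 126 - 4·(53/3) = 166/3.
Solace's profit: (166/3 - 20)·(53/6) = 312.1111.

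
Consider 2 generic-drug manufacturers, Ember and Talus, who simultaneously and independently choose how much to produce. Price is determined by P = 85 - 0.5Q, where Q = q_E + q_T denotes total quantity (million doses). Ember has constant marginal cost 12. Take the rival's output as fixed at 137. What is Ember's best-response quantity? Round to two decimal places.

4.50

With the rival's output fixed at 137, Ember's profit is π_E = (85 - (1/2)·137 - (1/2)q_E)q_E - (12q_E) = (33/2 - (1/2)q_E)q_E - (12q_E).
∂π_E/∂q_E = 9/2 - q_E = 0, so q_E = 9/2.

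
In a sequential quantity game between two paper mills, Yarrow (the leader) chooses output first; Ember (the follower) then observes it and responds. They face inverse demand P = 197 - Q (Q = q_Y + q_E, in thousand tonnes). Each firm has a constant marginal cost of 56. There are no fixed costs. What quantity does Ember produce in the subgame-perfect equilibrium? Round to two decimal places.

Solve by backward induction. Given q_Y, the follower Ember maximises π_E = (197 - q_Y - q_E)q_E - 56q_E.
Setting the follower's marginal profit to zero, 141 - q_Y - 2q_E = 0, i.e. q_E = (141 - q_Y)/2.
The leader anticipates this reaction. Substituting into P = 197 - Q gives P = 253/2 - (1/2)q_Y, so π_Y = (253/2 - (1/2)q_Y)q_Y - 56q_Y.
The leader's first-order condition 141/2 - q_Y = 0 yields q_Y = 141/2.
Then q_E = (141 - 141/2)/2 = 141/4.

35.25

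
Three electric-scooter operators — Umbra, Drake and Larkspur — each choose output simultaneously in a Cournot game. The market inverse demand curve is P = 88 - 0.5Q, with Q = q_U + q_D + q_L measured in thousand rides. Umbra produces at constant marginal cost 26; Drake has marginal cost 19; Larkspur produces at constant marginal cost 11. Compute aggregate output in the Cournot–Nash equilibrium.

104

Umbra's profit: π_U = (88 - 0.5Q)q_U - (26q_U). Setting ∂π_U/∂q_U = 0: 62 - q_U - (1/2)(q_D + q_L) = 0.
Drake's profit: π_D = (88 - 0.5Q)q_D - (19q_D). Setting ∂π_D/∂q_D = 0: 69 - q_D - (1/2)(q_U + q_L) = 0.
Larkspur's first-order condition: 77 - q_L - (1/2)(q_U + q_D) = 0.
Adding the 3 first-order conditions: 208 − 2Q = 0, so Q = 104.
Back-substituting: q_U = (62 − 52)/(1/2) = 20, q_D = (69 − 52)/(1/2) = 34, q_L = (77 − 52)/(1/2) = 50.
Total output Q = 20 + 34 + 50 = 104.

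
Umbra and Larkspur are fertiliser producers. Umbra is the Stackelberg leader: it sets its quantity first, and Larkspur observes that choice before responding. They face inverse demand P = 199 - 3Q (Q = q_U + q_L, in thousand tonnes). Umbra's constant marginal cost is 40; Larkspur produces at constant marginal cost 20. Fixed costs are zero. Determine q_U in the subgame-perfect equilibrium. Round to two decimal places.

Solve by backward induction. Given q_U, the follower Larkspur maximises π_L = (199 - 3q_U - 3q_L)q_L - 20q_L.
Setting the follower's marginal profit to zero, 179 - 3q_U - 6q_L = 0, i.e. q_L = (179 - 3q_U)/6.
Umbra substitutes q_L(q_U) into its own profit: π_U = q_U(199 - 3q_U - (179 - 3q_U)/2) - 40q_U = (219/2 - (3/2)q_U)q_U - 40q_U.
Maximising: ∂π_U/∂q_U = 139/2 - 3q_U = 0, giving q_U = 139/6.
Then q_L = (179 - 3·(139/6))/6 = 73/4.

23.17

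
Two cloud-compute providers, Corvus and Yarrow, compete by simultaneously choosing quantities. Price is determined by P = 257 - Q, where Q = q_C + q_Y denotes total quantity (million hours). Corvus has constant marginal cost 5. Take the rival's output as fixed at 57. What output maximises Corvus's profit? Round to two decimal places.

With the rival's output fixed at 57, Corvus's profit is π_C = (257 - 57 - q_C)q_C - (5q_C) = (200 - q_C)q_C - (5q_C).
∂π_C/∂q_C = 195 - 2q_C = 0, so q_C = 195/2.

97.50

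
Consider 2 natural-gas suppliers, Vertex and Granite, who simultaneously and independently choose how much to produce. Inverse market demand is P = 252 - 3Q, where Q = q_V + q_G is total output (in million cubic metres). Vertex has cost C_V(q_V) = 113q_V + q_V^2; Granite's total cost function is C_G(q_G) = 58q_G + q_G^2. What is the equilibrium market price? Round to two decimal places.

Vertex's profit: π_V = (252 - 3Q)q_V - (113q_V + q_V²). Setting ∂π_V/∂q_V = 0: 139 - 8q_V - 3(q_G) = 0.
Granite's profit: π_G = (252 - 3Q)q_G - (58q_G + q_G²). Setting ∂π_G/∂q_G = 0: 194 - 8q_G - 3(q_V) = 0.
Rearranging gives the reaction functions q_V = (139 - 3q_G)/8 and q_G = (194 - 3q_V)/8.
Substituting one into the other gives q_V = 106/11 and q_G = 227/11.
Total output Q = 333/11, so price P = 252 - 3·(333/11) = 1773/11.

161.18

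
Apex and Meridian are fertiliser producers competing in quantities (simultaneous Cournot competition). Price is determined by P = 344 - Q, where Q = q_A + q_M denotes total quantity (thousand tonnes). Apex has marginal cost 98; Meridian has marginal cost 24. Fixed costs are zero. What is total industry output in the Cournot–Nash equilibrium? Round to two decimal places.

188.67

Apex's profit: π_A = (344 - Q)q_A - (98q_A). Setting ∂π_A/∂q_A = 0: 246 - 2q_A - (q_M) = 0.
Meridian's first-order condition: 320 - 2q_M - (q_A) = 0.
So q_A = (246 - q_M)/2 and q_M = (320 - q_A)/2.
Solving the pair: q_A = 172/3, q_M = 394/3.
Total output Q = 172/3 + 394/3 = 566/3.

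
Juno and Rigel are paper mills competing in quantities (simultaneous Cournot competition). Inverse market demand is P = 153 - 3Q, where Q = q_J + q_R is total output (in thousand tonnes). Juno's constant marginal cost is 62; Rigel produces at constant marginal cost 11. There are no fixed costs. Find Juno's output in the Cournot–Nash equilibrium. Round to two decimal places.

4.44

Juno's profit: π_J = (153 - 3Q)q_J - (62q_J). Setting ∂π_J/∂q_J = 0: 91 - 6q_J - 3(q_R) = 0.
Rigel's profit: π_R = (153 - 3Q)q_R - (11q_R). Setting ∂π_R/∂q_R = 0: 142 - 6q_R - 3(q_J) = 0.
Best responses: q_J = (91 - 3q_R)/6, q_R = (142 - 3q_J)/6.
Solving the pair: q_J = 40/9, q_R = 193/9.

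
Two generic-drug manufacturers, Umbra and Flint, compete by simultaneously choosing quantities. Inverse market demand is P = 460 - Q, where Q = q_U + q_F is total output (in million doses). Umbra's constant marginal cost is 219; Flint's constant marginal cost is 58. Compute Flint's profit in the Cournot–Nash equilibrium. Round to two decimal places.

35218.78

Umbra's profit: π_U = (460 - Q)q_U - (219q_U). Setting ∂π_U/∂q_U = 0: 241 - 2q_U - (q_F) = 0.
Flint's first-order condition: 402 - 2q_F - (q_U) = 0.
Rearranging gives the reaction functions q_U = (241 - q_F)/2 and q_F = (402 - q_U)/2.
Solving the pair: q_U = 80/3, q_F = 563/3.
Price P = 460 - 643/3 = 737/3.
Flint's profit: (737/3 - 58)·(563/3) = 35218.7778.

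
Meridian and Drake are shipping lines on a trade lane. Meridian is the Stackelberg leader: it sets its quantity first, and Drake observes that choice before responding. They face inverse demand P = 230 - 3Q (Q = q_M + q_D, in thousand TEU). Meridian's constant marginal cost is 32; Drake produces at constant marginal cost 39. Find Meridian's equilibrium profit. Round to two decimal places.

1751.04

Solve by backward induction. Given q_M, the follower Drake maximises π_D = (230 - 3q_M - 3q_D)q_D - 39q_D.
Setting the follower's marginal profit to zero, 191 - 3q_M - 6q_D = 0, i.e. q_D = (191 - 3q_M)/6.
Meridian substitutes q_D(q_M) into its own profit: π_M = q_M(230 - 3q_M - (191 - 3q_M)/2) - 32q_M = (269/2 - (3/2)q_M)q_M - 32q_M.
Maximising: ∂π_M/∂q_M = 205/2 - 3q_M = 0, giving q_M = 205/6.
Then q_D = (191 - 3·(205/6))/6 = 59/4.
Price P = 230 - 3·(587/12) = 333/4.
Meridian's profit: (333/4 - 32)·(205/6) = 1751.0417.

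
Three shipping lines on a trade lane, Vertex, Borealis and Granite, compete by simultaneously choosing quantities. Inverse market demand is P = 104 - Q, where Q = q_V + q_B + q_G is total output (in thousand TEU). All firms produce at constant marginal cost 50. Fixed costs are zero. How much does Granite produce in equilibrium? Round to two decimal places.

13.50

A representative firm's profit is π_i = q_i(104 - Q) - 50q_i.
First-order condition (treating rivals' output as given): 54 - 2q_i - Σ_{j≠i} q_j = 0.
By symmetry each firm produces the same amount; substituting Σ_{j≠i} q_j = 2q_i yields q_i = 54/4 = 27/2.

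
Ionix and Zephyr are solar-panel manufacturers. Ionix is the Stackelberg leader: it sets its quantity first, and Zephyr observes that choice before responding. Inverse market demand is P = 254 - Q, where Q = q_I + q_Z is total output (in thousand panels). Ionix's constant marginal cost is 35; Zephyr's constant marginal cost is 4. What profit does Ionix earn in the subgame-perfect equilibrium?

4418

The follower Zephyr best-responds to any q_I: π_Z = (254 - Q)q_Z - 4q_Z.
Setting the follower's marginal profit to zero, 250 - q_I - 2q_Z = 0, i.e. q_Z = (250 - q_I)/2.
The leader anticipates this reaction. Substituting into P = 254 - Q gives P = 129 - (1/2)q_I, so π_I = (129 - (1/2)q_I)q_I - 35q_I.
Maximising: ∂π_I/∂q_I = 94 - q_I = 0, giving q_I = 94.
Then q_Z = (250 - 94)/2 = 78.
Price P = 254 - 172 = 82.
Ionix's profit: (82 - 35)·94 = 4418.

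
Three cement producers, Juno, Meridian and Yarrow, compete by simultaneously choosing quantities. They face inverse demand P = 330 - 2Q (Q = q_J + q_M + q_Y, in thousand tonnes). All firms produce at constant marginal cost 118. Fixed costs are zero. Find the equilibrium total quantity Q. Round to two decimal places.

Each firm earns π_i = (330 - 2Q)q_i - 118q_i.
Setting ∂π_i/∂q_i = 0 with rivals' quantities fixed: 212 - 4q_i - 2·Σ_{j≠i} q_j = 0.
By symmetry each firm produces the same amount; substituting Σ_{j≠i} q_j = 2q_i yields q_i = 212/8 = 53/2.
Total output Q = 53/2 + 53/2 + 53/2 = 159/2.

79.50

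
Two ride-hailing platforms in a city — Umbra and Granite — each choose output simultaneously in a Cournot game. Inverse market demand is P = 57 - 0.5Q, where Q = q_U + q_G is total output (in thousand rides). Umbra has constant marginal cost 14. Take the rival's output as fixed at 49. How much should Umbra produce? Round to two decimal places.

With the rival's output fixed at 49, Umbra's profit is π_U = (57 - (1/2)·49 - (1/2)q_U)q_U - (14q_U) = (65/2 - (1/2)q_U)q_U - (14q_U).
∂π_U/∂q_U = 37/2 - q_U = 0, so q_U = 37/2.

18.50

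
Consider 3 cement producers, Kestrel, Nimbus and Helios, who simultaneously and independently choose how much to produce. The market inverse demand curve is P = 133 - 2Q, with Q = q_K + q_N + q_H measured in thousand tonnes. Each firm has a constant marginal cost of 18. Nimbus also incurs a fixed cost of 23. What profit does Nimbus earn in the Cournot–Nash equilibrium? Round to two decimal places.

390.28

Each firm earns π_i = (133 - 2Q)q_i - 18q_i.
First-order condition (treating rivals' output as given): 115 - 4q_i - 2·Σ_{j≠i} q_j = 0.
With identical firms every q_j equals q_i, so Σ_{j≠i} q_j = 2q_i and 115 = 8q_i, giving q_i = 115/8.
Price P = 133 - 2·(345/8) = 187/4.
Nimbus's profit: (187/4 - 18)·(115/8) - 23 = 390.2813.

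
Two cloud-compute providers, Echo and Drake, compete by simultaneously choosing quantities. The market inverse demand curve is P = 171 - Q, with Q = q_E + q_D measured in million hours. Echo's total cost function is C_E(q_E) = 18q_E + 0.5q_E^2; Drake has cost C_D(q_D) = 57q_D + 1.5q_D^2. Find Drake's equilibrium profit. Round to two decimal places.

455.63

Echo's profit: π_E = (171 - Q)q_E - (18q_E + (1/2)q_E²). Setting ∂π_E/∂q_E = 0: 153 - 3q_E - (q_D) = 0.
Drake's first-order condition: 114 - 5q_D - (q_E) = 0.
Best responses: q_E = (153 - q_D)/3, q_D = (114 - q_E)/5.
Substituting one into the other gives q_E = 93/2 and q_D = 27/2.
Price P = 171 - 60 = 111.
Drake's profit: 111·(27/2) - 57·(27/2) - (3/2)(27/2)² = 455.6250.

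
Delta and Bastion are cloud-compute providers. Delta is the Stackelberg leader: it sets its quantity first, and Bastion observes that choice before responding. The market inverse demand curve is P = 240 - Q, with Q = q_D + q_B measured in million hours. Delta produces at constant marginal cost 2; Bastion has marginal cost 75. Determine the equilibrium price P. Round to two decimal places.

79.75

The follower Bastion best-responds to any q_D: π_B = (240 - Q)q_B - 75q_B.
Setting the follower's marginal profit to zero, 165 - q_D - 2q_B = 0, i.e. q_B = (165 - q_D)/2.
The leader anticipates this reaction. Substituting into P = 240 - Q gives P = 315/2 - (1/2)q_D, so π_D = (315/2 - (1/2)q_D)q_D - 2q_D.
The leader's first-order condition 311/2 - q_D = 0 yields q_D = 311/2.
Then q_B = (165 - 311/2)/2 = 19/4.
Total output Q = 641/4, so price P = 240 - 641/4 = 319/4.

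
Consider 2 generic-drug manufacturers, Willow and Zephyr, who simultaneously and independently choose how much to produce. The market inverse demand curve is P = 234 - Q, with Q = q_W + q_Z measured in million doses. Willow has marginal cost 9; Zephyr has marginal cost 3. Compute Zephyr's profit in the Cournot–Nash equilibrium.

6241

Willow's profit: π_W = (234 - Q)q_W - (9q_W). Setting ∂π_W/∂q_W = 0: 225 - 2q_W - (q_Z) = 0.
Zephyr's first-order condition: 231 - 2q_Z - (q_W) = 0.
So q_W = (225 - q_Z)/2 and q_Z = (231 - q_W)/2.
Solving the pair: q_W = 73, q_Z = 79.
Price P = 234 - 152 = 82.
Zephyr's profit: (82 - 3)·79 = 6241.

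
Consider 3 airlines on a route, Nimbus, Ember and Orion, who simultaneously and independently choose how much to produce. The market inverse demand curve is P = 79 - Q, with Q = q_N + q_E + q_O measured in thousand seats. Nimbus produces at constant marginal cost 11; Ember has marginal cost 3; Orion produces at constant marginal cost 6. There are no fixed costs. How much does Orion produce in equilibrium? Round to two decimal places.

Nimbus's profit: π_N = (79 - Q)q_N - (11q_N). Setting ∂π_N/∂q_N = 0: 68 - 2q_N - (q_E + q_O) = 0.
Ember's profit: π_E = (79 - Q)q_E - (3q_E). Setting ∂π_E/∂q_E = 0: 76 - 2q_E - (q_N + q_O) = 0.
Orion's first-order condition: 73 - 2q_O - (q_N + q_E) = 0.
Adding the 3 conditions: 217 − 2Q − 2Q = 0, i.e. Q = 217/4.
Back-substituting: q_N = (68 − 217/4) = 55/4, q_E = (76 − 217/4) = 87/4, q_O = (73 − 217/4) = 75/4.

18.75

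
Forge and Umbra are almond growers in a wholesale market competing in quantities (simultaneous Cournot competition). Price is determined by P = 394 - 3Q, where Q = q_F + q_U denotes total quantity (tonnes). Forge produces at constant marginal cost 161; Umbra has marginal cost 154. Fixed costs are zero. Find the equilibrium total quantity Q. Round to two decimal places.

52.56

Forge's profit: π_F = (394 - 3Q)q_F - (161q_F). Setting ∂π_F/∂q_F = 0: 233 - 6q_F - 3(q_U) = 0.
Umbra's profit: π_U = (394 - 3Q)q_U - (154q_U). Setting ∂π_U/∂q_U = 0: 240 - 6q_U - 3(q_F) = 0.
Best responses: q_F = (233 - 3q_U)/6, q_U = (240 - 3q_F)/6.
Solving the pair: q_F = 226/9, q_U = 247/9.
Total output Q = 226/9 + 247/9 = 473/9.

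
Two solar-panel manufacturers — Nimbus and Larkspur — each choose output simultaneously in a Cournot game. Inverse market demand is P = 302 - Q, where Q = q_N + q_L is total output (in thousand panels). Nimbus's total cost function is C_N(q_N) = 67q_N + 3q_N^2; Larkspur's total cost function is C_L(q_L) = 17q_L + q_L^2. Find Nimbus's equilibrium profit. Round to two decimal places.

Nimbus's profit: π_N = (302 - Q)q_N - (67q_N + 3q_N²). Setting ∂π_N/∂q_N = 0: 235 - 8q_N - (q_L) = 0.
Larkspur's first-order condition: 285 - 4q_L - (q_N) = 0.
So q_N = (235 - q_L)/8 and q_L = (285 - q_N)/4.
Substituting one into the other gives q_N = 655/31 and q_L = 65.9677.
Price P = 302 - 87.0968 = 214.9032.
Nimbus's profit: 214.9032·(655/31) - 67·(655/31) - 3(655/31)² = 1785.7440.

1785.74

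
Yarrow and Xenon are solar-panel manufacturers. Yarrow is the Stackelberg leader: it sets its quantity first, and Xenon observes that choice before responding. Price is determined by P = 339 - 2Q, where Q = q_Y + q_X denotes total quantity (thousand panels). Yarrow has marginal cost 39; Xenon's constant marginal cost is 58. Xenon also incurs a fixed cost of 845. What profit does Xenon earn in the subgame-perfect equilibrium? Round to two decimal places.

1000.28

The follower Xenon best-responds to any q_Y: π_X = (339 - 2Q)q_X - 58q_X.
Setting the follower's marginal profit to zero, 281 - 2q_Y - 4q_X = 0, i.e. q_X = (281 - 2q_Y)/4.
The leader anticipates this reaction. Substituting into P = 339 - 2Q gives P = 397/2 - q_Y, so π_Y = (397/2 - q_Y)q_Y - 39q_Y.
Leader FOC: 319/2 - 2q_Y = 0, so q_Y = 319/4.
Then q_X = (281 - 2·(319/4))/4 = 243/8.
Price P = 339 - 2·(881/8) = 475/4.
Xenon's profit: (475/4 - 58)·(243/8) - 845 = 1000.2813.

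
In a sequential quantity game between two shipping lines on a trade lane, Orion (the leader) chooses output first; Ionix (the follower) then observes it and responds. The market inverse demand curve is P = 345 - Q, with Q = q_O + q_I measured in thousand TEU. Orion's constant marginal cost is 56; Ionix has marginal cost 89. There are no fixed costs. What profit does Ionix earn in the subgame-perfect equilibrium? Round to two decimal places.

Solve by backward induction. Given q_O, the follower Ionix maximises π_I = (345 - q_O - q_I)q_I - 89q_I.
Setting the follower's marginal profit to zero, 256 - q_O - 2q_I = 0, i.e. q_I = (256 - q_O)/2.
Orion substitutes q_I(q_O) into its own profit: π_O = q_O(345 - q_O - (256 - q_O)/2) - 56q_O = (217 - (1/2)q_O)q_O - 56q_O.
Leader FOC: 161 - q_O = 0, so q_O = 161.
Then q_I = (256 - 161)/2 = 95/2.
Price P = 345 - 417/2 = 273/2.
Ionix's profit: (273/2 - 89)·(95/2) = 2256.2500.

2256.25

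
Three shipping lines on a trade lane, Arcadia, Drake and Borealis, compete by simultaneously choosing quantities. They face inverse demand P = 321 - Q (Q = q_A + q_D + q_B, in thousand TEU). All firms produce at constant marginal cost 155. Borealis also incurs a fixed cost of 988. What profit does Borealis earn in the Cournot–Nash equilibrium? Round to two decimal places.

734.25

A representative firm's profit is π_i = q_i(321 - Q) - 155q_i.
Setting ∂π_i/∂q_i = 0 with rivals' quantities fixed: 166 - 2q_i - Σ_{j≠i} q_j = 0.
With identical firms every q_j equals q_i, so Σ_{j≠i} q_j = 2q_i and 166 = 4q_i, giving q_i = 83/2.
Price P = 321 - 249/2 = 393/2.
Borealis's profit: (393/2 - 155)·(83/2) - 988 = 734.2500.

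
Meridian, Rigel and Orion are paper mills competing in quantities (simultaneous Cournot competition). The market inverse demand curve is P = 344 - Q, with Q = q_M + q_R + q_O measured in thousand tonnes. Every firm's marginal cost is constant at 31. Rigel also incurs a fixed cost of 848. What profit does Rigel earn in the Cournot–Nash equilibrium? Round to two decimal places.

A representative firm's profit is π_i = q_i(344 - Q) - 31q_i.
Setting ∂π_i/∂q_i = 0 with rivals' quantities fixed: 313 - 2q_i - Σ_{j≠i} q_j = 0.
With identical firms every q_j equals q_i, so Σ_{j≠i} q_j = 2q_i and 313 = 4q_i, giving q_i = 313/4.
Price P = 344 - 939/4 = 437/4.
Rigel's profit: (437/4 - 31)·(313/4) - 848 = 5275.0625.

5275.06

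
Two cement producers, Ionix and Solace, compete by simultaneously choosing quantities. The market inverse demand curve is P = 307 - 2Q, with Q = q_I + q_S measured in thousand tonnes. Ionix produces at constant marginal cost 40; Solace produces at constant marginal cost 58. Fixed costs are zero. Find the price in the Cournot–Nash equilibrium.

135

Ionix's profit: π_I = (307 - 2Q)q_I - (40q_I). Setting ∂π_I/∂q_I = 0: 267 - 4q_I - 2(q_S) = 0.
Solace's first-order condition: 249 - 4q_S - 2(q_I) = 0.
So q_I = (267 - 2q_S)/4 and q_S = (249 - 2q_I)/4.
Substituting one into the other gives q_I = 95/2 and q_S = 77/2.
Total output Q = 86, so price P = 307 - 2·86 = 135.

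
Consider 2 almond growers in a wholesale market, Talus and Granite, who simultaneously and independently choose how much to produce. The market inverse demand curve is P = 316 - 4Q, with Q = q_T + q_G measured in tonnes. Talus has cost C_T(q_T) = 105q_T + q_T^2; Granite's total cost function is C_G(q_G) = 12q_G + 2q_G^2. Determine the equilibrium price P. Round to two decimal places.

180.92

Talus's profit: π_T = (316 - 4Q)q_T - (105q_T + q_T²). Setting ∂π_T/∂q_T = 0: 211 - 10q_T - 4(q_G) = 0.
Granite's profit: π_G = (316 - 4Q)q_G - (12q_G + 2q_G²). Setting ∂π_G/∂q_G = 0: 304 - 12q_G - 4(q_T) = 0.
Best responses: q_T = (211 - 4q_G)/10, q_G = (304 - 4q_T)/12.
Substituting one into the other gives q_T = 329/26 and q_G = 549/26.
Total output Q = 439/13, so price P = 316 - 4·(439/13) = 180.9231.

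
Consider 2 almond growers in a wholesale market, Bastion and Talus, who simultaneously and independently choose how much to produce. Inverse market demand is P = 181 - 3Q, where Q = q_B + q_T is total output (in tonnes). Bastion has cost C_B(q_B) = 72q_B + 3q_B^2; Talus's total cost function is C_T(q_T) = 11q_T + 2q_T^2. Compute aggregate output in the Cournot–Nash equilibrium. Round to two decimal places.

20.66

Bastion's profit: π_B = (181 - 3Q)q_B - (72q_B + 3q_B²). Setting ∂π_B/∂q_B = 0: 109 - 12q_B - 3(q_T) = 0.
Talus's first-order condition: 170 - 10q_T - 3(q_B) = 0.
So q_B = (109 - 3q_T)/12 and q_T = (170 - 3q_B)/10.
Substituting one into the other gives q_B = 580/111 and q_T = 571/37.
Total output Q = 580/111 + 571/37 = 20.6577.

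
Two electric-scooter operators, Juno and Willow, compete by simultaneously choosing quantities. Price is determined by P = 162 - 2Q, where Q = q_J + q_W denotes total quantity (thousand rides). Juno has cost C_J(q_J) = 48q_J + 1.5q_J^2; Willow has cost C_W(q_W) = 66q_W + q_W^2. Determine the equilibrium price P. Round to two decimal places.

112.74

Juno's profit: π_J = (162 - 2Q)q_J - (48q_J + (3/2)q_J²). Setting ∂π_J/∂q_J = 0: 114 - 7q_J - 2(q_W) = 0.
Willow's profit: π_W = (162 - 2Q)q_W - (66q_W + q_W²). Setting ∂π_W/∂q_W = 0: 96 - 6q_W - 2(q_J) = 0.
Best responses: q_J = (114 - 2q_W)/7, q_W = (96 - 2q_J)/6.
Solving the pair: q_J = 246/19, q_W = 222/19.
Total output Q = 468/19, so price P = 162 - 2·(468/19) = 112.7368.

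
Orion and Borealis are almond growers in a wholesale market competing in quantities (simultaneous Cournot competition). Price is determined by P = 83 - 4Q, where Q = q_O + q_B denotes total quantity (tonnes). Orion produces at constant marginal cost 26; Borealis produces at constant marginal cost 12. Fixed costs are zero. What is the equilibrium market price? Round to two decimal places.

40.33

Orion's profit: π_O = (83 - 4Q)q_O - (26q_O). Setting ∂π_O/∂q_O = 0: 57 - 8q_O - 4(q_B) = 0.
Borealis's first-order condition: 71 - 8q_B - 4(q_O) = 0.
Rearranging gives the reaction functions q_O = (57 - 4q_B)/8 and q_B = (71 - 4q_O)/8.
Solving the pair: q_O = 43/12, q_B = 85/12.
Total output Q = 32/3, so price P = 83 - 4·(32/3) = 121/3.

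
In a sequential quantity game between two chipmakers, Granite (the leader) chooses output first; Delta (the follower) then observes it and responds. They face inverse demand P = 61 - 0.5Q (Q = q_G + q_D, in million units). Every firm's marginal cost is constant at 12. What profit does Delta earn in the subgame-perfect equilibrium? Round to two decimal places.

Solve by backward induction. Given q_G, the follower Delta maximises π_D = (61 - (1/2)q_G - (1/2)q_D)q_D - 12q_D.
∂π_D/∂q_D = 49 - (1/2)q_G - q_D = 0 gives the reaction function q_D = (49 - (1/2)q_G).
The leader anticipates this reaction. Substituting into P = 61 - 0.5Q gives P = 73/2 - (1/4)q_G, so π_G = (73/2 - (1/4)q_G)q_G - 12q_G.
The leader's first-order condition 49/2 - (1/2)q_G = 0 yields q_G = 49.
Then q_D = (49 - (1/2)·49) = 49/2.
Price P = 61 - (1/2)·(147/2) = 97/4.
Delta's profit: (97/4 - 12)·(49/2) = 300.1250.

300.13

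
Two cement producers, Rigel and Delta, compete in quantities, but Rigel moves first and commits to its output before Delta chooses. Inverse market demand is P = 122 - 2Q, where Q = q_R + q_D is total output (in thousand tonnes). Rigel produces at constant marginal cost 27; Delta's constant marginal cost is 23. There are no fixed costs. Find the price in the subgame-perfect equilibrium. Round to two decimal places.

49.75

The follower Delta best-responds to any q_R: π_D = (122 - 2Q)q_D - 23q_D.
Setting the follower's marginal profit to zero, 99 - 2q_R - 4q_D = 0, i.e. q_D = (99 - 2q_R)/4.
Rigel substitutes q_D(q_R) into its own profit: π_R = q_R(122 - 2q_R - (99 - 2q_R)/2) - 27q_R = (145/2 - q_R)q_R - 27q_R.
Leader FOC: 91/2 - 2q_R = 0, so q_R = 91/4.
Then q_D = (99 - 2·(91/4))/4 = 107/8.
Total output Q = 289/8, so price P = 122 - 2·(289/8) = 199/4.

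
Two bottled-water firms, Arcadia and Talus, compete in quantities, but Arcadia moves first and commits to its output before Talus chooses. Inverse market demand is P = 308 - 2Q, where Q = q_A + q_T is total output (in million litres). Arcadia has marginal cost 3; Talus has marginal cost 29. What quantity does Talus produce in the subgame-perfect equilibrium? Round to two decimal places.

28.38

Solve by backward induction. Given q_A, the follower Talus maximises π_T = (308 - 2q_A - 2q_T)q_T - 29q_T.
Follower FOC: 279 - 2q_A - 4q_T = 0, so q_T(q_A) = (279 - 2q_A)/4.
The leader anticipates this reaction. Substituting into P = 308 - 2Q gives P = 337/2 - q_A, so π_A = (337/2 - q_A)q_A - 3q_A.
The leader's first-order condition 331/2 - 2q_A = 0 yields q_A = 331/4.
Then q_T = (279 - 2·(331/4))/4 = 227/8.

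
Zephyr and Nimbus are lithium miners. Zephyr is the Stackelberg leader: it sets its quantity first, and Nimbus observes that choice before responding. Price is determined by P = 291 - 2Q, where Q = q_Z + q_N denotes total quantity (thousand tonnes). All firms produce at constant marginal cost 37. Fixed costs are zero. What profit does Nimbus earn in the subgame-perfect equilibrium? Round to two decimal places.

Solve by backward induction. Given q_Z, the follower Nimbus maximises π_N = (291 - 2q_Z - 2q_N)q_N - 37q_N.
Setting the follower's marginal profit to zero, 254 - 2q_Z - 4q_N = 0, i.e. q_N = (254 - 2q_Z)/4.
Zephyr substitutes q_N(q_Z) into its own profit: π_Z = q_Z(291 - 2q_Z - (254 - 2q_Z)/2) - 37q_Z = (164 - q_Z)q_Z - 37q_Z.
The leader's first-order condition 127 - 2q_Z = 0 yields q_Z = 127/2.
Then q_N = (254 - 2·(127/2))/4 = 127/4.
Price P = 291 - 2·(381/4) = 201/2.
Nimbus's profit: (201/2 - 37)·(127/4) = 2016.1250.

2016.13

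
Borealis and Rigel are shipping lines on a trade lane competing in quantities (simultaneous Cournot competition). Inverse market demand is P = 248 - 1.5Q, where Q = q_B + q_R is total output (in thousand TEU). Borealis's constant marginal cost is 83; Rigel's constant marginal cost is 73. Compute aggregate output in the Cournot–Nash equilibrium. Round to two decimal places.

75.56

Borealis's profit: π_B = (248 - 1.5Q)q_B - (83q_B). Setting ∂π_B/∂q_B = 0: 165 - 3q_B - (3/2)(q_R) = 0.
Rigel's first-order condition: 175 - 3q_R - (3/2)(q_B) = 0.
Rearranging gives the reaction functions q_B = (165 - (3/2)q_R)/3 and q_R = (175 - (3/2)q_B)/3.
Solving the pair: q_B = 310/9, q_R = 370/9.
Total output Q = 310/9 + 370/9 = 680/9.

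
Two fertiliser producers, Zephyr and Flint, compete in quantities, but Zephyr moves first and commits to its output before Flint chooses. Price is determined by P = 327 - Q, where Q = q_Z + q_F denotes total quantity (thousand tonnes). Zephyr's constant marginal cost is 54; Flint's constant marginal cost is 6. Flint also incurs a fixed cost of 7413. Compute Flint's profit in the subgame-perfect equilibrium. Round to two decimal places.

3455.06

Solve by backward induction. Given q_Z, the follower Flint maximises π_F = (327 - q_Z - q_F)q_F - 6q_F.
∂π_F/∂q_F = 321 - q_Z - 2q_F = 0 gives the reaction function q_F = (321 - q_Z)/2.
The leader anticipates this reaction. Substituting into P = 327 - Q gives P = 333/2 - (1/2)q_Z, so π_Z = (333/2 - (1/2)q_Z)q_Z - 54q_Z.
The leader's first-order condition 225/2 - q_Z = 0 yields q_Z = 225/2.
Then q_F = (321 - 225/2)/2 = 417/4.
Price P = 327 - 867/4 = 441/4.
Flint's profit: (441/4 - 6)·(417/4) - 7413 = 3455.0625.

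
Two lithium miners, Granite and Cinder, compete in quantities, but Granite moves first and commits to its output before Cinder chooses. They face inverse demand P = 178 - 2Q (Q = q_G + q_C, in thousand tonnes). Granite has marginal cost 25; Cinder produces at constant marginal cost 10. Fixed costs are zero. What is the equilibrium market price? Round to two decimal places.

The follower Cinder best-responds to any q_G: π_C = (178 - 2Q)q_C - 10q_C.
Setting the follower's marginal profit to zero, 168 - 2q_G - 4q_C = 0, i.e. q_C = (168 - 2q_G)/4.
The leader anticipates this reaction. Substituting into P = 178 - 2Q gives P = 94 - q_G, so π_G = (94 - q_G)q_G - 25q_G.
Maximising: ∂π_G/∂q_G = 69 - 2q_G = 0, giving q_G = 69/2.
Then q_C = (168 - 2·(69/2))/4 = 99/4.
Total output Q = 237/4, so price P = 178 - 2·(237/4) = 119/2.

59.50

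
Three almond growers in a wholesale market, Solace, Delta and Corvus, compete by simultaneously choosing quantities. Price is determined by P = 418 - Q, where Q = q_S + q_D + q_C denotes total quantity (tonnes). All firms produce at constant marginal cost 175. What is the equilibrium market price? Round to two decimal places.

235.75

Each firm earns π_i = (418 - Q)q_i - 175q_i.
Setting ∂π_i/∂q_i = 0 with rivals' quantities fixed: 243 - 2q_i - Σ_{j≠i} q_j = 0.
With identical firms every q_j equals q_i, so Σ_{j≠i} q_j = 2q_i and 243 = 4q_i, giving q_i = 243/4.
Total output Q = 729/4, so price P = 418 - 729/4 = 943/4.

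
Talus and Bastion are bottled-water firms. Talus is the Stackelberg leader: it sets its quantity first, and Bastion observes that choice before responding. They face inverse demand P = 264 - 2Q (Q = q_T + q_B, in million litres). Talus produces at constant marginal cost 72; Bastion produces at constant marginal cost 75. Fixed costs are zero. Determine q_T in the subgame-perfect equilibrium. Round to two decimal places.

The follower Bastion best-responds to any q_T: π_B = (264 - 2Q)q_B - 75q_B.
Follower FOC: 189 - 2q_T - 4q_B = 0, so q_B(q_T) = (189 - 2q_T)/4.
The leader anticipates this reaction. Substituting into P = 264 - 2Q gives P = 339/2 - q_T, so π_T = (339/2 - q_T)q_T - 72q_T.
Maximising: ∂π_T/∂q_T = 195/2 - 2q_T = 0, giving q_T = 195/4.
Then q_B = (189 - 2·(195/4))/4 = 183/8.

48.75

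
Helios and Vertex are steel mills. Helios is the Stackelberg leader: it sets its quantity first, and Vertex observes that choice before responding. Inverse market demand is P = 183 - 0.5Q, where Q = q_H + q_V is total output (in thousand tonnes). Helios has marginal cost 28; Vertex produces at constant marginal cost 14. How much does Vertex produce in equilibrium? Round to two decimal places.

98.50

Solve by backward induction. Given q_H, the follower Vertex maximises π_V = (183 - (1/2)q_H - (1/2)q_V)q_V - 14q_V.
∂π_V/∂q_V = 169 - (1/2)q_H - q_V = 0 gives the reaction function q_V = (169 - (1/2)q_H).
Helios substitutes q_V(q_H) into its own profit: π_H = q_H(183 - (1/2)q_H - (169 - (1/2)q_H)/2) - 28q_H = (197/2 - (1/4)q_H)q_H - 28q_H.
The leader's first-order condition 141/2 - (1/2)q_H = 0 yields q_H = 141.
Then q_V = (169 - (1/2)·141) = 197/2.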